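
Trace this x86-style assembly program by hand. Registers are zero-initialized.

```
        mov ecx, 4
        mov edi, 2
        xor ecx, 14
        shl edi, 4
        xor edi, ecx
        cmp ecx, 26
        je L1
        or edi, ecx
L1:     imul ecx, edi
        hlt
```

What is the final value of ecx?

420

after mov ecx, 4: ecx=4
after mov edi, 2: edi=2
after xor ecx, 14: ecx=4^14=10
after shl edi, 4: edi=2<<4=32
after xor edi, ecx: edi=32^10=42
cmp ecx, 26  (cmp 10,26)
je L1: not taken
after or edi, ecx: edi=42|10=42
after imul ecx, edi: ecx=10*42=420
halt.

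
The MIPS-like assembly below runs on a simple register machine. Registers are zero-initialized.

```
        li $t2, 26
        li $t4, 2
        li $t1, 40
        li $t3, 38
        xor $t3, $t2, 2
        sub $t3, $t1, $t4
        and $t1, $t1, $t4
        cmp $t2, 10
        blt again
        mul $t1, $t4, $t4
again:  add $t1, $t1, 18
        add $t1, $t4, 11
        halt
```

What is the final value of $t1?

after li $t2, 26: $t2=26
after li $t4, 2: $t4=2
after li $t1, 40: $t1=40
after li $t3, 38: $t3=38
after xor $t3, $t2, 2: $t3=26^2=24
after sub $t3, $t1, $t4: $t3=40-2=38
after and $t1, $t1, $t4: $t1=40&2=0
cmp $t2, 10  (cmp 26,10)
blt again: not taken
after mul $t1, $t4, $t4: $t1=2*2=4
after add $t1, $t1, 18: $t1=4+18=22
after add $t1, $t4, 11: $t1=2+11=13
halt.

13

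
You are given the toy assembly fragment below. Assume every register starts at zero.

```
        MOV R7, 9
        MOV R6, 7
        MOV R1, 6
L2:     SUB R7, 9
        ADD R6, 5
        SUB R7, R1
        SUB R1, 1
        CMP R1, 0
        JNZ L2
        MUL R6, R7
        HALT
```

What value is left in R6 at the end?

R7=9
R6=7
R1=6
R7=9-9=0
R6=7+5=12
R7=0-6=-6
R1=6-1=5
CMP R1, 0  (cmp 5,0)
JNZ L2: taken
R7=(-6)-9=-15
R6=12+5=17
R7=(-15)-5=-20
R1=5-1=4
CMP R1, 0  (cmp 4,0)
JNZ L2: taken
R7=(-20)-9=-29
R6=17+5=22
R7=(-29)-4=-33
R1=4-1=3
CMP R1, 0  (cmp 3,0)
JNZ L2: taken
R7=(-33)-9=-42
R6=22+5=27
R7=(-42)-3=-45
R1=3-1=2
CMP R1, 0  (cmp 2,0)
JNZ L2: taken
R7=(-45)-9=-54
R6=27+5=32
R7=(-54)-2=-56
R1=2-1=1
CMP R1, 0  (cmp 1,0)
JNZ L2: taken
R7=(-56)-9=-65
R6=32+5=37
R7=(-65)-1=-66
R1=1-1=0
CMP R1, 0  (cmp 0,0)
JNZ L2: not taken
R6=37*(-66)=-2442
halt.

-2442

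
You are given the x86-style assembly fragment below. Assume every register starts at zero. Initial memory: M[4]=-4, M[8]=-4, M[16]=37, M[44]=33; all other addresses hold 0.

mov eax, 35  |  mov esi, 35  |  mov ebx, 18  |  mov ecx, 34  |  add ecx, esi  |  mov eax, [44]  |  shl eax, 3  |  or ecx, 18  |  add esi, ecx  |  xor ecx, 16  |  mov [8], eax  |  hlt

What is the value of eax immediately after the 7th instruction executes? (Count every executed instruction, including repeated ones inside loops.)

264

mov eax, 35 → eax=35
mov esi, 35 → esi=35
mov ebx, 18 → ebx=18
mov ecx, 34 → ecx=34
add ecx, esi → ecx=34+35=69
mov eax, [44] → eax=M[44]=33
shl eax, 3 → eax=33<<3=264
After step 7: eax = 264.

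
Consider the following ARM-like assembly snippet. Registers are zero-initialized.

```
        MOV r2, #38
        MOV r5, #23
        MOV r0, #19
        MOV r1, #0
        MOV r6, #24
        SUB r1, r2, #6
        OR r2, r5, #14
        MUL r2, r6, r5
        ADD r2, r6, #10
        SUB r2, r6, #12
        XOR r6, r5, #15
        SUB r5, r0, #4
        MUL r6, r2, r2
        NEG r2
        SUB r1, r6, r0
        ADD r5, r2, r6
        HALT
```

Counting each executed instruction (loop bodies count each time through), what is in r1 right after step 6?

32

after MOV r2, #38: r2=38
after MOV r5, #23: r5=23
after MOV r0, #19: r0=19
after MOV r1, #0: r1=0
after MOV r6, #24: r6=24
after SUB r1, r2, #6: r1=38-6=32
After step 6: r1 = 32.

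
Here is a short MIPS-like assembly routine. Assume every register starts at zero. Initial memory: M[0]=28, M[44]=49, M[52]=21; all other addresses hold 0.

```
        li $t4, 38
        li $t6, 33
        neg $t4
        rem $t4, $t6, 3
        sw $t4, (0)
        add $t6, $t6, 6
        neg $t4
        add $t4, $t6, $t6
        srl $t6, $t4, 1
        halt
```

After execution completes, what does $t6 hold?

li $t4, 38 → $t4=38
li $t6, 33 → $t6=33
neg $t4 → $t4=-(38)=-38
rem $t4, $t6, 3 → $t4=33%3=0
sw $t4, (0) → M[0]=0
add $t6, $t6, 6 → $t6=33+6=39
neg $t4 → $t4=-(0)=0
add $t4, $t6, $t6 → $t4=39+39=78
srl $t6, $t4, 1 → $t6=78>>1=39
halt.

39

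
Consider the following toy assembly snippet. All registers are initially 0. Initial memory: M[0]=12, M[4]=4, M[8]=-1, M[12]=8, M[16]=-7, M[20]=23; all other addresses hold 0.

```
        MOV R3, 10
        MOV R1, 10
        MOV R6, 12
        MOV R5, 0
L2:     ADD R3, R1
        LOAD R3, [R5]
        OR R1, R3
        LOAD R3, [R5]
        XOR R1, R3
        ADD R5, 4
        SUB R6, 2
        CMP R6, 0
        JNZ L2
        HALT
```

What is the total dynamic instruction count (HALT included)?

59

R3=10
R1=10
R6=12
R5=0
R3=10+10=20
R3=M[0]=12
R1=10|12=14
R3=M[0]=12
R1=14^12=2
R5=0+4=4
R6=12-2=10
CMP R6, 0  (cmp 10,0)
JNZ L2: taken
R3=12+2=14
R3=M[4]=4
R1=2|4=6
R3=M[4]=4
R1=6^4=2
R5=4+4=8
R6=10-2=8
CMP R6, 0  (cmp 8,0)
JNZ L2: taken
R3=4+2=6
R3=M[8]=-1
R1=2|(-1)=-1
R3=M[8]=-1
R1=(-1)^(-1)=0
R5=8+4=12
R6=8-2=6
CMP R6, 0  (cmp 6,0)
JNZ L2: taken
R3=(-1)+0=-1
R3=M[12]=8
R1=0|8=8
R3=M[12]=8
R1=8^8=0
R5=12+4=16
R6=6-2=4
CMP R6, 0  (cmp 4,0)
JNZ L2: taken
R3=8+0=8
R3=M[16]=-7
R1=0|(-7)=-7
R3=M[16]=-7
R1=(-7)^(-7)=0
R5=16+4=20
R6=4-2=2
CMP R6, 0  (cmp 2,0)
JNZ L2: taken
R3=(-7)+0=-7
R3=M[20]=23
R1=0|23=23
R3=M[20]=23
R1=23^23=0
R5=20+4=24
R6=2-2=0
CMP R6, 0  (cmp 0,0)
JNZ L2: not taken
halt.
Total executed instructions: 59.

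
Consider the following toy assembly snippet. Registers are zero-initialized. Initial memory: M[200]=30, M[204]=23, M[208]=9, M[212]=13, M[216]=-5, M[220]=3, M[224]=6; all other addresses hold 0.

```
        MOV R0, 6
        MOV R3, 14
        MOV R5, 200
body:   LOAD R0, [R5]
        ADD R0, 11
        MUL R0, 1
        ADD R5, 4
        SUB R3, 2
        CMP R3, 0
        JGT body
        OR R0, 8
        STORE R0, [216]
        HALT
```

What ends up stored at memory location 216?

25

MOV R0, 6 → R0=6
MOV R3, 14 → R3=14
MOV R5, 200 → R5=200
LOAD R0, [R5] → R0=M[200]=30
ADD R0, 11 → R0=30+11=41
MUL R0, 1 → R0=41*1=41
ADD R5, 4 → R5=200+4=204
SUB R3, 2 → R3=14-2=12
CMP R3, 0  (cmp 12,0)
JGT body: taken
LOAD R0, [R5] → R0=M[204]=23
ADD R0, 11 → R0=23+11=34
MUL R0, 1 → R0=34*1=34
ADD R5, 4 → R5=204+4=208
SUB R3, 2 → R3=12-2=10
CMP R3, 0  (cmp 10,0)
JGT body: taken
LOAD R0, [R5] → R0=M[208]=9
ADD R0, 11 → R0=9+11=20
MUL R0, 1 → R0=20*1=20
ADD R5, 4 → R5=208+4=212
SUB R3, 2 → R3=10-2=8
CMP R3, 0  (cmp 8,0)
JGT body: taken
LOAD R0, [R5] → R0=M[212]=13
ADD R0, 11 → R0=13+11=24
MUL R0, 1 → R0=24*1=24
ADD R5, 4 → R5=212+4=216
SUB R3, 2 → R3=8-2=6
CMP R3, 0  (cmp 6,0)
JGT body: taken
LOAD R0, [R5] → R0=M[216]=-5
ADD R0, 11 → R0=(-5)+11=6
MUL R0, 1 → R0=6*1=6
ADD R5, 4 → R5=216+4=220
SUB R3, 2 → R3=6-2=4
CMP R3, 0  (cmp 4,0)
JGT body: taken
LOAD R0, [R5] → R0=M[220]=3
ADD R0, 11 → R0=3+11=14
MUL R0, 1 → R0=14*1=14
ADD R5, 4 → R5=220+4=224
SUB R3, 2 → R3=4-2=2
CMP R3, 0  (cmp 2,0)
JGT body: taken
LOAD R0, [R5] → R0=M[224]=6
ADD R0, 11 → R0=6+11=17
MUL R0, 1 → R0=17*1=17
ADD R5, 4 → R5=224+4=228
SUB R3, 2 → R3=2-2=0
CMP R3, 0  (cmp 0,0)
JGT body: not taken
OR R0, 8 → R0=17|8=25
STORE R0, [216] → M[216]=25
halt.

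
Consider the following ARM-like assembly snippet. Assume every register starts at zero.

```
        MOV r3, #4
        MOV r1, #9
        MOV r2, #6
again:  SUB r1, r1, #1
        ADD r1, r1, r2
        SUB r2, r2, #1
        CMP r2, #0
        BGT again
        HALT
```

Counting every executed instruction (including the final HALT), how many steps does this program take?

34

MOV r3, #4 → r3=4
MOV r1, #9 → r1=9
MOV r2, #6 → r2=6
SUB r1, r1, #1 → r1=9-1=8
ADD r1, r1, r2 → r1=8+6=14
SUB r2, r2, #1 → r2=6-1=5
CMP r2, #0  (cmp 5,0)
BGT again: taken
SUB r1, r1, #1 → r1=14-1=13
ADD r1, r1, r2 → r1=13+5=18
SUB r2, r2, #1 → r2=5-1=4
CMP r2, #0  (cmp 4,0)
BGT again: taken
SUB r1, r1, #1 → r1=18-1=17
ADD r1, r1, r2 → r1=17+4=21
SUB r2, r2, #1 → r2=4-1=3
CMP r2, #0  (cmp 3,0)
BGT again: taken
SUB r1, r1, #1 → r1=21-1=20
ADD r1, r1, r2 → r1=20+3=23
SUB r2, r2, #1 → r2=3-1=2
CMP r2, #0  (cmp 2,0)
BGT again: taken
SUB r1, r1, #1 → r1=23-1=22
ADD r1, r1, r2 → r1=22+2=24
SUB r2, r2, #1 → r2=2-1=1
CMP r2, #0  (cmp 1,0)
BGT again: taken
SUB r1, r1, #1 → r1=24-1=23
ADD r1, r1, r2 → r1=23+1=24
SUB r2, r2, #1 → r2=1-1=0
CMP r2, #0  (cmp 0,0)
BGT again: not taken
halt.
Total executed instructions: 34.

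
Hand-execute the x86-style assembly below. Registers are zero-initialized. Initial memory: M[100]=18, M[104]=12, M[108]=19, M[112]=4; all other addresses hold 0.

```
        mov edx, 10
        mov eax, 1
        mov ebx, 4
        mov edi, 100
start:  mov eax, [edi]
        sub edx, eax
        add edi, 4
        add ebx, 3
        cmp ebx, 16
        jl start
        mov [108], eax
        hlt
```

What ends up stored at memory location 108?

mov edx, 10 → edx=10
mov eax, 1 → eax=1
mov ebx, 4 → ebx=4
mov edi, 100 → edi=100
mov eax, [edi] → eax=M[100]=18
sub edx, eax → edx=10-18=-8
add edi, 4 → edi=100+4=104
add ebx, 3 → ebx=4+3=7
cmp ebx, 16  (cmp 7,16)
jl start: taken
mov eax, [edi] → eax=M[104]=12
sub edx, eax → edx=(-8)-12=-20
add edi, 4 → edi=104+4=108
add ebx, 3 → ebx=7+3=10
cmp ebx, 16  (cmp 10,16)
jl start: taken
mov eax, [edi] → eax=M[108]=19
sub edx, eax → edx=(-20)-19=-39
add edi, 4 → edi=108+4=112
add ebx, 3 → ebx=10+3=13
cmp ebx, 16  (cmp 13,16)
jl start: taken
mov eax, [edi] → eax=M[112]=4
sub edx, eax → edx=(-39)-4=-43
add edi, 4 → edi=112+4=116
add ebx, 3 → ebx=13+3=16
cmp ebx, 16  (cmp 16,16)
jl start: not taken
mov [108], eax → M[108]=4
halt.

4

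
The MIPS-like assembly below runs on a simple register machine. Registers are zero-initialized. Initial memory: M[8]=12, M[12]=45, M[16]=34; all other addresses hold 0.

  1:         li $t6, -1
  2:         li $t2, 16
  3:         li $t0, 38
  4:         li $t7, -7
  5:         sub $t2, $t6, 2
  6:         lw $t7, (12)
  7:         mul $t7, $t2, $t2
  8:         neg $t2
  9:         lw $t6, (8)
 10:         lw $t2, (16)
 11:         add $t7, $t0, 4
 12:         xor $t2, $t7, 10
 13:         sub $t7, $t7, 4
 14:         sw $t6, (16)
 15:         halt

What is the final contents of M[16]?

12

after li $t6, -1: $t6=-1
after li $t2, 16: $t2=16
after li $t0, 38: $t0=38
after li $t7, -7: $t7=-7
after sub $t2, $t6, 2: $t2=(-1)-2=-3
after lw $t7, (12): $t7=M[12]=45
after mul $t7, $t2, $t2: $t7=(-3)*(-3)=9
after neg $t2: $t2=-(-3)=3
after lw $t6, (8): $t6=M[8]=12
after lw $t2, (16): $t2=M[16]=34
after add $t7, $t0, 4: $t7=38+4=42
after xor $t2, $t7, 10: $t2=42^10=32
after sub $t7, $t7, 4: $t7=42-4=38
sw $t6, (16) → M[16]=12
halt.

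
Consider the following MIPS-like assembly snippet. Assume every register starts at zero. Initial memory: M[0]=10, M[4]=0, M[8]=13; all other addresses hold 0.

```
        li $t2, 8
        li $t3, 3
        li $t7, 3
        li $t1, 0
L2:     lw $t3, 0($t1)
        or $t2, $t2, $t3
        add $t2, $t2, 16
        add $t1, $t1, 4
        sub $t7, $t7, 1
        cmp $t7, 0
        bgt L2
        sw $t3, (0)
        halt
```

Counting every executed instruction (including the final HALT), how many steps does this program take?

27

$t2=8
$t3=3
$t7=3
$t1=0
$t3=M[0]=10
$t2=8|10=10
$t2=10+16=26
$t1=0+4=4
$t7=3-1=2
cmp $t7, 0  (cmp 2,0)
bgt L2: taken
$t3=M[4]=0
$t2=26|0=26
$t2=26+16=42
$t1=4+4=8
$t7=2-1=1
cmp $t7, 0  (cmp 1,0)
bgt L2: taken
$t3=M[8]=13
$t2=42|13=47
$t2=47+16=63
$t1=8+4=12
$t7=1-1=0
cmp $t7, 0  (cmp 0,0)
bgt L2: not taken
sw $t3, (0) → M[0]=13
halt.
Total executed instructions: 27.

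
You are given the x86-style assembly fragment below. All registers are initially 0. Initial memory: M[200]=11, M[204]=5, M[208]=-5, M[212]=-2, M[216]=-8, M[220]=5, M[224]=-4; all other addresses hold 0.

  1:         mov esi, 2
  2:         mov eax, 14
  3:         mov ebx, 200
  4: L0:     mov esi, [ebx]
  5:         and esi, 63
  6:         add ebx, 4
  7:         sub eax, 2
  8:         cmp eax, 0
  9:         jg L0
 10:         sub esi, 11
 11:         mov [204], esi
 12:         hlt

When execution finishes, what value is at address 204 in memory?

49

after mov esi, 2: esi=2
after mov eax, 14: eax=14
after mov ebx, 200: ebx=200
after mov esi, [ebx]: esi=M[200]=11
after and esi, 63: esi=11&63=11
after add ebx, 4: ebx=200+4=204
after sub eax, 2: eax=14-2=12
cmp eax, 0  (cmp 12,0)
jg L0: taken
after mov esi, [ebx]: esi=M[204]=5
after and esi, 63: esi=5&63=5
after add ebx, 4: ebx=204+4=208
after sub eax, 2: eax=12-2=10
cmp eax, 0  (cmp 10,0)
jg L0: taken
after mov esi, [ebx]: esi=M[208]=-5
after and esi, 63: esi=(-5)&63=59
after add ebx, 4: ebx=208+4=212
after sub eax, 2: eax=10-2=8
cmp eax, 0  (cmp 8,0)
jg L0: taken
after mov esi, [ebx]: esi=M[212]=-2
after and esi, 63: esi=(-2)&63=62
after add ebx, 4: ebx=212+4=216
after sub eax, 2: eax=8-2=6
cmp eax, 0  (cmp 6,0)
jg L0: taken
after mov esi, [ebx]: esi=M[216]=-8
after and esi, 63: esi=(-8)&63=56
after add ebx, 4: ebx=216+4=220
after sub eax, 2: eax=6-2=4
cmp eax, 0  (cmp 4,0)
jg L0: taken
after mov esi, [ebx]: esi=M[220]=5
after and esi, 63: esi=5&63=5
after add ebx, 4: ebx=220+4=224
after sub eax, 2: eax=4-2=2
cmp eax, 0  (cmp 2,0)
jg L0: taken
after mov esi, [ebx]: esi=M[224]=-4
after and esi, 63: esi=(-4)&63=60
after add ebx, 4: ebx=224+4=228
after sub eax, 2: eax=2-2=0
cmp eax, 0  (cmp 0,0)
jg L0: not taken
after sub esi, 11: esi=60-11=49
mov [204], esi → M[204]=49
halt.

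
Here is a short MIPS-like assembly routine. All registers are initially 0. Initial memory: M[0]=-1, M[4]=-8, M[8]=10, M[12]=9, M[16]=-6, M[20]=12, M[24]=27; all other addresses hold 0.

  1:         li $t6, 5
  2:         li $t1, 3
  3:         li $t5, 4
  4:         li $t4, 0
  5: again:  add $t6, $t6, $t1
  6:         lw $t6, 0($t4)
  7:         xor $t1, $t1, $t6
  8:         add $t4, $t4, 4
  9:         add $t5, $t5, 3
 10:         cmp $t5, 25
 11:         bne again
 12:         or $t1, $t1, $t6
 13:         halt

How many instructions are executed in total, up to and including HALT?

55

$t6=5
$t1=3
$t5=4
$t4=0
$t6=5+3=8
$t6=M[0]=-1
$t1=3^(-1)=-4
$t4=0+4=4
$t5=4+3=7
cmp $t5, 25  (cmp 7,25)
bne again: taken
$t6=(-1)+(-4)=-5
$t6=M[4]=-8
$t1=(-4)^(-8)=4
$t4=4+4=8
$t5=7+3=10
cmp $t5, 25  (cmp 10,25)
bne again: taken
$t6=(-8)+4=-4
$t6=M[8]=10
$t1=4^10=14
$t4=8+4=12
$t5=10+3=13
cmp $t5, 25  (cmp 13,25)
bne again: taken
$t6=10+14=24
$t6=M[12]=9
$t1=14^9=7
$t4=12+4=16
$t5=13+3=16
cmp $t5, 25  (cmp 16,25)
bne again: taken
$t6=9+7=16
$t6=M[16]=-6
$t1=7^(-6)=-3
$t4=16+4=20
$t5=16+3=19
cmp $t5, 25  (cmp 19,25)
bne again: taken
$t6=(-6)+(-3)=-9
$t6=M[20]=12
$t1=(-3)^12=-15
$t4=20+4=24
$t5=19+3=22
cmp $t5, 25  (cmp 22,25)
bne again: taken
$t6=12+(-15)=-3
$t6=M[24]=27
$t1=(-15)^27=-22
$t4=24+4=28
$t5=22+3=25
cmp $t5, 25  (cmp 25,25)
bne again: not taken
$t1=(-22)|27=-5
halt.
Total executed instructions: 55.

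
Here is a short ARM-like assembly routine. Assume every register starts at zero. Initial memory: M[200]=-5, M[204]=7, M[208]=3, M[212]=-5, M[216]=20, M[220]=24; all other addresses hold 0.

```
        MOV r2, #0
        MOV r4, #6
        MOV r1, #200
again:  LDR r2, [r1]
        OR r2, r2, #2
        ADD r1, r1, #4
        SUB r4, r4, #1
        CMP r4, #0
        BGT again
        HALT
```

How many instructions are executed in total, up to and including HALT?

r2=0
r4=6
r1=200
r2=M[200]=-5
r2=(-5)|2=-5
r1=200+4=204
r4=6-1=5
CMP r4, #0  (cmp 5,0)
BGT again: taken
r2=M[204]=7
r2=7|2=7
r1=204+4=208
r4=5-1=4
CMP r4, #0  (cmp 4,0)
BGT again: taken
r2=M[208]=3
r2=3|2=3
r1=208+4=212
r4=4-1=3
CMP r4, #0  (cmp 3,0)
BGT again: taken
r2=M[212]=-5
r2=(-5)|2=-5
r1=212+4=216
r4=3-1=2
CMP r4, #0  (cmp 2,0)
BGT again: taken
r2=M[216]=20
r2=20|2=22
r1=216+4=220
r4=2-1=1
CMP r4, #0  (cmp 1,0)
BGT again: taken
r2=M[220]=24
r2=24|2=26
r1=220+4=224
r4=1-1=0
CMP r4, #0  (cmp 0,0)
BGT again: not taken
halt.
Total executed instructions: 40.

40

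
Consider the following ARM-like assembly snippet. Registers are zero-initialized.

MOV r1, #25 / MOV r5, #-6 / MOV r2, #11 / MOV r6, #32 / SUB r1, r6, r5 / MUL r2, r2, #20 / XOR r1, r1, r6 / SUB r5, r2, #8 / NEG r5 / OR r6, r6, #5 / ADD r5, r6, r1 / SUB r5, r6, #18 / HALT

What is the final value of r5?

MOV r1, #25 → r1=25
MOV r5, #-6 → r5=-6
MOV r2, #11 → r2=11
MOV r6, #32 → r6=32
SUB r1, r6, r5 → r1=32-(-6)=38
MUL r2, r2, #20 → r2=11*20=220
XOR r1, r1, r6 → r1=38^32=6
SUB r5, r2, #8 → r5=220-8=212
NEG r5 → r5=-(212)=-212
OR r6, r6, #5 → r6=32|5=37
ADD r5, r6, r1 → r5=37+6=43
SUB r5, r6, #18 → r5=37-18=19
halt.

19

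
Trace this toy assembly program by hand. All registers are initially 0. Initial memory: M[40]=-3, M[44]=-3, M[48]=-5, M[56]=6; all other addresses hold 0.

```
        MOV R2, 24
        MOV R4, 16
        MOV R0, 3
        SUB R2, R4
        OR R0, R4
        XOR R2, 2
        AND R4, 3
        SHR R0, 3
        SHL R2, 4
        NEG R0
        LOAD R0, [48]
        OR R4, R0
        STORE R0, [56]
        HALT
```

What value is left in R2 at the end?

160

R2=24
R4=16
R0=3
R2=24-16=8
R0=3|16=19
R2=8^2=10
R4=16&3=0
R0=19>>3=2
R2=10<<4=160
R0=-(2)=-2
R0=M[48]=-5
R4=0|(-5)=-5
STORE R0, [56] → M[56]=-5
halt.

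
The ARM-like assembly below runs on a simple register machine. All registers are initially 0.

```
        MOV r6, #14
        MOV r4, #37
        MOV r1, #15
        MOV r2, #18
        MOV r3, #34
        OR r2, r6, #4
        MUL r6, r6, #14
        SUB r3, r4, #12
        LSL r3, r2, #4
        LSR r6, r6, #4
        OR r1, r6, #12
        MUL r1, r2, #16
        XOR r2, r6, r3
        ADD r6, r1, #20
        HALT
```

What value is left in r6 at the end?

244

after MOV r6, #14: r6=14
after MOV r4, #37: r4=37
after MOV r1, #15: r1=15
after MOV r2, #18: r2=18
after MOV r3, #34: r3=34
after OR r2, r6, #4: r2=14|4=14
after MUL r6, r6, #14: r6=14*14=196
after SUB r3, r4, #12: r3=37-12=25
after LSL r3, r2, #4: r3=14<<4=224
after LSR r6, r6, #4: r6=196>>4=12
after OR r1, r6, #12: r1=12|12=12
after MUL r1, r2, #16: r1=14*16=224
after XOR r2, r6, r3: r2=12^224=236
after ADD r6, r1, #20: r6=224+20=244
halt.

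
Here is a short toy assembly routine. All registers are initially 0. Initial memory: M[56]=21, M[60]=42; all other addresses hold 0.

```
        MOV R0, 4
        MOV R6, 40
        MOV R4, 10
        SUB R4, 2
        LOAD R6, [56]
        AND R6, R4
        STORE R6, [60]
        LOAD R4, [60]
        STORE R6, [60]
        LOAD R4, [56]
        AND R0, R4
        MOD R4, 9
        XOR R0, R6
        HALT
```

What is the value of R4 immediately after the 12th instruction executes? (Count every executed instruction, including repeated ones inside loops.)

R0=4
R6=40
R4=10
R4=10-2=8
R6=M[56]=21
R6=21&8=0
STORE R6, [60] → M[60]=0
R4=M[60]=0
STORE R6, [60] → M[60]=0
R4=M[56]=21
R0=4&21=4
R4=21%9=3
After step 12: R4 = 3.

3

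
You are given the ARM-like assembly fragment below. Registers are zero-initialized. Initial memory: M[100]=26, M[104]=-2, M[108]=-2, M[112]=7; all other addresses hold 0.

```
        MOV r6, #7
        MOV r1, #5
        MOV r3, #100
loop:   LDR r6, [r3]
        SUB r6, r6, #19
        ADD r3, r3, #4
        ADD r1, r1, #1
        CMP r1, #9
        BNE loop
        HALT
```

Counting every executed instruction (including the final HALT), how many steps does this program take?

28

MOV r6, #7 → r6=7
MOV r1, #5 → r1=5
MOV r3, #100 → r3=100
LDR r6, [r3] → r6=M[100]=26
SUB r6, r6, #19 → r6=26-19=7
ADD r3, r3, #4 → r3=100+4=104
ADD r1, r1, #1 → r1=5+1=6
CMP r1, #9  (cmp 6,9)
BNE loop: taken
LDR r6, [r3] → r6=M[104]=-2
SUB r6, r6, #19 → r6=(-2)-19=-21
ADD r3, r3, #4 → r3=104+4=108
ADD r1, r1, #1 → r1=6+1=7
CMP r1, #9  (cmp 7,9)
BNE loop: taken
LDR r6, [r3] → r6=M[108]=-2
SUB r6, r6, #19 → r6=(-2)-19=-21
ADD r3, r3, #4 → r3=108+4=112
ADD r1, r1, #1 → r1=7+1=8
CMP r1, #9  (cmp 8,9)
BNE loop: taken
LDR r6, [r3] → r6=M[112]=7
SUB r6, r6, #19 → r6=7-19=-12
ADD r3, r3, #4 → r3=112+4=116
ADD r1, r1, #1 → r1=8+1=9
CMP r1, #9  (cmp 9,9)
BNE loop: not taken
halt.
Total executed instructions: 28.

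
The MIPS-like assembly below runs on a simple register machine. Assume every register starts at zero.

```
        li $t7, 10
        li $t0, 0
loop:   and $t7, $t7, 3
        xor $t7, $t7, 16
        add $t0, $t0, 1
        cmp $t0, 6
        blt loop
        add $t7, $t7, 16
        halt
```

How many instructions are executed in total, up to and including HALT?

li $t7, 10 → $t7=10
li $t0, 0 → $t0=0
and $t7, $t7, 3 → $t7=10&3=2
xor $t7, $t7, 16 → $t7=2^16=18
add $t0, $t0, 1 → $t0=0+1=1
cmp $t0, 6  (cmp 1,6)
blt loop: taken
and $t7, $t7, 3 → $t7=18&3=2
xor $t7, $t7, 16 → $t7=2^16=18
add $t0, $t0, 1 → $t0=1+1=2
cmp $t0, 6  (cmp 2,6)
blt loop: taken
and $t7, $t7, 3 → $t7=18&3=2
xor $t7, $t7, 16 → $t7=2^16=18
add $t0, $t0, 1 → $t0=2+1=3
cmp $t0, 6  (cmp 3,6)
blt loop: taken
and $t7, $t7, 3 → $t7=18&3=2
xor $t7, $t7, 16 → $t7=2^16=18
add $t0, $t0, 1 → $t0=3+1=4
cmp $t0, 6  (cmp 4,6)
blt loop: taken
and $t7, $t7, 3 → $t7=18&3=2
xor $t7, $t7, 16 → $t7=2^16=18
add $t0, $t0, 1 → $t0=4+1=5
cmp $t0, 6  (cmp 5,6)
blt loop: taken
and $t7, $t7, 3 → $t7=18&3=2
xor $t7, $t7, 16 → $t7=2^16=18
add $t0, $t0, 1 → $t0=5+1=6
cmp $t0, 6  (cmp 6,6)
blt loop: not taken
add $t7, $t7, 16 → $t7=18+16=34
halt.
Total executed instructions: 34.

34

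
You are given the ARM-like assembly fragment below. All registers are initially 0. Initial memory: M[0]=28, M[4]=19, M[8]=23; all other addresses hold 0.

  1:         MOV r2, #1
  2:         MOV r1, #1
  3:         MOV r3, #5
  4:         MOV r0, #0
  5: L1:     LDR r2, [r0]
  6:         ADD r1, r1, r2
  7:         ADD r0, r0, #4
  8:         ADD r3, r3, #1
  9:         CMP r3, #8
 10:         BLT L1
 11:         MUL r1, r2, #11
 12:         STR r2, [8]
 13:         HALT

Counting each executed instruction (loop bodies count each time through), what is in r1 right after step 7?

29

after MOV r2, #1: r2=1
after MOV r1, #1: r1=1
after MOV r3, #5: r3=5
after MOV r0, #0: r0=0
after LDR r2, [r0]: r2=M[0]=28
after ADD r1, r1, r2: r1=1+28=29
after ADD r0, r0, #4: r0=0+4=4
After step 7: r1 = 29.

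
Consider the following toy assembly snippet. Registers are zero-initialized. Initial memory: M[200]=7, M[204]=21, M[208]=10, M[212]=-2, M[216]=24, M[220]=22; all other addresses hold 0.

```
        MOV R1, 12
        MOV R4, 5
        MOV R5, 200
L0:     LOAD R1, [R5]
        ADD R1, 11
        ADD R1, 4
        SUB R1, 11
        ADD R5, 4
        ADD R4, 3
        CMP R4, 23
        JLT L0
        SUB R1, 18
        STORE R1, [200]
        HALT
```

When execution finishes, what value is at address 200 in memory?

R1=12
R4=5
R5=200
R1=M[200]=7
R1=7+11=18
R1=18+4=22
R1=22-11=11
R5=200+4=204
R4=5+3=8
CMP R4, 23  (cmp 8,23)
JLT L0: taken
R1=M[204]=21
R1=21+11=32
R1=32+4=36
R1=36-11=25
R5=204+4=208
R4=8+3=11
CMP R4, 23  (cmp 11,23)
JLT L0: taken
R1=M[208]=10
R1=10+11=21
R1=21+4=25
R1=25-11=14
R5=208+4=212
R4=11+3=14
CMP R4, 23  (cmp 14,23)
JLT L0: taken
R1=M[212]=-2
R1=(-2)+11=9
R1=9+4=13
R1=13-11=2
R5=212+4=216
R4=14+3=17
CMP R4, 23  (cmp 17,23)
JLT L0: taken
R1=M[216]=24
R1=24+11=35
R1=35+4=39
R1=39-11=28
R5=216+4=220
R4=17+3=20
CMP R4, 23  (cmp 20,23)
JLT L0: taken
R1=M[220]=22
R1=22+11=33
R1=33+4=37
R1=37-11=26
R5=220+4=224
R4=20+3=23
CMP R4, 23  (cmp 23,23)
JLT L0: not taken
R1=26-18=8
STORE R1, [200] → M[200]=8
halt.

8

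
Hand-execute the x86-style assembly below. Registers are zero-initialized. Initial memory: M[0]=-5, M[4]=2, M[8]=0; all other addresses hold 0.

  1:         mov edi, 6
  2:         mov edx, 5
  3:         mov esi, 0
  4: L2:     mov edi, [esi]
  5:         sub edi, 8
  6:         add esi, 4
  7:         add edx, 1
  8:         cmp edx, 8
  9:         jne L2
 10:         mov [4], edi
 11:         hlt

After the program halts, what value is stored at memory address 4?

-8

after mov edi, 6: edi=6
after mov edx, 5: edx=5
after mov esi, 0: esi=0
after mov edi, [esi]: edi=M[0]=-5
after sub edi, 8: edi=(-5)-8=-13
after add esi, 4: esi=0+4=4
after add edx, 1: edx=5+1=6
cmp edx, 8  (cmp 6,8)
jne L2: taken
after mov edi, [esi]: edi=M[4]=2
after sub edi, 8: edi=2-8=-6
after add esi, 4: esi=4+4=8
after add edx, 1: edx=6+1=7
cmp edx, 8  (cmp 7,8)
jne L2: taken
after mov edi, [esi]: edi=M[8]=0
after sub edi, 8: edi=0-8=-8
after add esi, 4: esi=8+4=12
after add edx, 1: edx=7+1=8
cmp edx, 8  (cmp 8,8)
jne L2: not taken
mov [4], edi → M[4]=-8
halt.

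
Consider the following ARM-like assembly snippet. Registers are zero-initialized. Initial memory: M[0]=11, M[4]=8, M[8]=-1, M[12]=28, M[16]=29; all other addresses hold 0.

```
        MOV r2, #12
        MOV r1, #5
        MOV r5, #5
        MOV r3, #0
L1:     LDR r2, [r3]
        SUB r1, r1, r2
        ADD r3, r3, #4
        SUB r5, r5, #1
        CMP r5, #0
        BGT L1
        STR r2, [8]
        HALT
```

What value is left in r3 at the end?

20

after MOV r2, #12: r2=12
after MOV r1, #5: r1=5
after MOV r5, #5: r5=5
after MOV r3, #0: r3=0
after LDR r2, [r3]: r2=M[0]=11
after SUB r1, r1, r2: r1=5-11=-6
after ADD r3, r3, #4: r3=0+4=4
after SUB r5, r5, #1: r5=5-1=4
CMP r5, #0  (cmp 4,0)
BGT L1: taken
after LDR r2, [r3]: r2=M[4]=8
after SUB r1, r1, r2: r1=(-6)-8=-14
after ADD r3, r3, #4: r3=4+4=8
after SUB r5, r5, #1: r5=4-1=3
CMP r5, #0  (cmp 3,0)
BGT L1: taken
after LDR r2, [r3]: r2=M[8]=-1
after SUB r1, r1, r2: r1=(-14)-(-1)=-13
after ADD r3, r3, #4: r3=8+4=12
after SUB r5, r5, #1: r5=3-1=2
CMP r5, #0  (cmp 2,0)
BGT L1: taken
after LDR r2, [r3]: r2=M[12]=28
after SUB r1, r1, r2: r1=(-13)-28=-41
after ADD r3, r3, #4: r3=12+4=16
after SUB r5, r5, #1: r5=2-1=1
CMP r5, #0  (cmp 1,0)
BGT L1: taken
after LDR r2, [r3]: r2=M[16]=29
after SUB r1, r1, r2: r1=(-41)-29=-70
after ADD r3, r3, #4: r3=16+4=20
after SUB r5, r5, #1: r5=1-1=0
CMP r5, #0  (cmp 0,0)
BGT L1: not taken
STR r2, [8] → M[8]=29
halt.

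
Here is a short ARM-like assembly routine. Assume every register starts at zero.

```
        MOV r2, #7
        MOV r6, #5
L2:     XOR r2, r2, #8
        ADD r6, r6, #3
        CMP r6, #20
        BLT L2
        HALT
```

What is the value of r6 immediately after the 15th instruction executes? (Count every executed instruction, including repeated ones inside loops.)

14

MOV r2, #7 → r2=7
MOV r6, #5 → r6=5
XOR r2, r2, #8 → r2=7^8=15
ADD r6, r6, #3 → r6=5+3=8
CMP r6, #20  (cmp 8,20)
BLT L2: taken
XOR r2, r2, #8 → r2=15^8=7
ADD r6, r6, #3 → r6=8+3=11
CMP r6, #20  (cmp 11,20)
BLT L2: taken
XOR r2, r2, #8 → r2=7^8=15
ADD r6, r6, #3 → r6=11+3=14
CMP r6, #20  (cmp 14,20)
BLT L2: taken
XOR r2, r2, #8 → r2=15^8=7
After step 15: r6 = 14.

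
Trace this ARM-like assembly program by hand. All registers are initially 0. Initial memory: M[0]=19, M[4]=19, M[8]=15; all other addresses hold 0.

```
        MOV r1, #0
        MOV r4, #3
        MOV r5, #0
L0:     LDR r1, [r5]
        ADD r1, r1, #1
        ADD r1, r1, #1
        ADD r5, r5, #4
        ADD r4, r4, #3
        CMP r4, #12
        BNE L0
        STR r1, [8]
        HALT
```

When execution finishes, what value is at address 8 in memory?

17

after MOV r1, #0: r1=0
after MOV r4, #3: r4=3
after MOV r5, #0: r5=0
after LDR r1, [r5]: r1=M[0]=19
after ADD r1, r1, #1: r1=19+1=20
after ADD r1, r1, #1: r1=20+1=21
after ADD r5, r5, #4: r5=0+4=4
after ADD r4, r4, #3: r4=3+3=6
CMP r4, #12  (cmp 6,12)
BNE L0: taken
after LDR r1, [r5]: r1=M[4]=19
after ADD r1, r1, #1: r1=19+1=20
after ADD r1, r1, #1: r1=20+1=21
after ADD r5, r5, #4: r5=4+4=8
after ADD r4, r4, #3: r4=6+3=9
CMP r4, #12  (cmp 9,12)
BNE L0: taken
after LDR r1, [r5]: r1=M[8]=15
after ADD r1, r1, #1: r1=15+1=16
after ADD r1, r1, #1: r1=16+1=17
after ADD r5, r5, #4: r5=8+4=12
after ADD r4, r4, #3: r4=9+3=12
CMP r4, #12  (cmp 12,12)
BNE L0: not taken
STR r1, [8] → M[8]=17
halt.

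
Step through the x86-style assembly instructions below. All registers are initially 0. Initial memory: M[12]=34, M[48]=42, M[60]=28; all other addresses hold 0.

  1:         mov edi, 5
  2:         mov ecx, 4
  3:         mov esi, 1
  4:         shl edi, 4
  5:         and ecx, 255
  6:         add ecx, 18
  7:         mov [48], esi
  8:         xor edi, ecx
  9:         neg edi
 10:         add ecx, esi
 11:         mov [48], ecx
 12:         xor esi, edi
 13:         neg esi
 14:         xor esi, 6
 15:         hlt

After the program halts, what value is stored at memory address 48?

after mov edi, 5: edi=5
after mov ecx, 4: ecx=4
after mov esi, 1: esi=1
after shl edi, 4: edi=5<<4=80
after and ecx, 255: ecx=4&255=4
after add ecx, 18: ecx=4+18=22
mov [48], esi → M[48]=1
after xor edi, ecx: edi=80^22=70
after neg edi: edi=-(70)=-70
after add ecx, esi: ecx=22+1=23
mov [48], ecx → M[48]=23
after xor esi, edi: esi=1^(-70)=-69
after neg esi: esi=-(-69)=69
after xor esi, 6: esi=69^6=67
halt.

23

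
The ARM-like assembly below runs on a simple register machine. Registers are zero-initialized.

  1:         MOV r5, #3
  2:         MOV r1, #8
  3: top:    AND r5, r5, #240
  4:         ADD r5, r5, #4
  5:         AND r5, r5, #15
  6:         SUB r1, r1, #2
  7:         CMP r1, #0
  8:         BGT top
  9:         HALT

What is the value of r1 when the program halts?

0

MOV r5, #3 → r5=3
MOV r1, #8 → r1=8
AND r5, r5, #240 → r5=3&240=0
ADD r5, r5, #4 → r5=0+4=4
AND r5, r5, #15 → r5=4&15=4
SUB r1, r1, #2 → r1=8-2=6
CMP r1, #0  (cmp 6,0)
BGT top: taken
AND r5, r5, #240 → r5=4&240=0
ADD r5, r5, #4 → r5=0+4=4
AND r5, r5, #15 → r5=4&15=4
SUB r1, r1, #2 → r1=6-2=4
CMP r1, #0  (cmp 4,0)
BGT top: taken
AND r5, r5, #240 → r5=4&240=0
ADD r5, r5, #4 → r5=0+4=4
AND r5, r5, #15 → r5=4&15=4
SUB r1, r1, #2 → r1=4-2=2
CMP r1, #0  (cmp 2,0)
BGT top: taken
AND r5, r5, #240 → r5=4&240=0
ADD r5, r5, #4 → r5=0+4=4
AND r5, r5, #15 → r5=4&15=4
SUB r1, r1, #2 → r1=2-2=0
CMP r1, #0  (cmp 0,0)
BGT top: not taken
halt.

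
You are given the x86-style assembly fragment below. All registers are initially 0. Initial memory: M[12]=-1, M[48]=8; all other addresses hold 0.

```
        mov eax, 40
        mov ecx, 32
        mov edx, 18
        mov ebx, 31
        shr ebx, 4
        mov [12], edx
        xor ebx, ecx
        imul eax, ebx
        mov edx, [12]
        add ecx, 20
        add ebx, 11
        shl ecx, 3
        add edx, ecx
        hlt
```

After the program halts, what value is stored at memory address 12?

18

mov eax, 40 → eax=40
mov ecx, 32 → ecx=32
mov edx, 18 → edx=18
mov ebx, 31 → ebx=31
shr ebx, 4 → ebx=31>>4=1
mov [12], edx → M[12]=18
xor ebx, ecx → ebx=1^32=33
imul eax, ebx → eax=40*33=1320
mov edx, [12] → edx=M[12]=18
add ecx, 20 → ecx=32+20=52
add ebx, 11 → ebx=33+11=44
shl ecx, 3 → ecx=52<<3=416
add edx, ecx → edx=18+416=434
halt.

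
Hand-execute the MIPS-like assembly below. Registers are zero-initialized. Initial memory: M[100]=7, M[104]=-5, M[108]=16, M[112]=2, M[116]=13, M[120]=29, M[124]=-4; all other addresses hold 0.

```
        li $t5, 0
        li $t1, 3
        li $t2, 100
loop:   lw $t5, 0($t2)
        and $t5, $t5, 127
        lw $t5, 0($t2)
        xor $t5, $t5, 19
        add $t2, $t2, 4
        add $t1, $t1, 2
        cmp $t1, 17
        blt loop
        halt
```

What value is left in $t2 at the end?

128

$t5=0
$t1=3
$t2=100
$t5=M[100]=7
$t5=7&127=7
$t5=M[100]=7
$t5=7^19=20
$t2=100+4=104
$t1=3+2=5
cmp $t1, 17  (cmp 5,17)
blt loop: taken
$t5=M[104]=-5
$t5=(-5)&127=123
$t5=M[104]=-5
$t5=(-5)^19=-24
$t2=104+4=108
$t1=5+2=7
cmp $t1, 17  (cmp 7,17)
blt loop: taken
$t5=M[108]=16
$t5=16&127=16
$t5=M[108]=16
$t5=16^19=3
$t2=108+4=112
$t1=7+2=9
cmp $t1, 17  (cmp 9,17)
blt loop: taken
$t5=M[112]=2
$t5=2&127=2
$t5=M[112]=2
$t5=2^19=17
$t2=112+4=116
$t1=9+2=11
cmp $t1, 17  (cmp 11,17)
blt loop: taken
$t5=M[116]=13
$t5=13&127=13
$t5=M[116]=13
$t5=13^19=30
$t2=116+4=120
$t1=11+2=13
cmp $t1, 17  (cmp 13,17)
blt loop: taken
$t5=M[120]=29
$t5=29&127=29
$t5=M[120]=29
$t5=29^19=14
$t2=120+4=124
$t1=13+2=15
cmp $t1, 17  (cmp 15,17)
blt loop: taken
$t5=M[124]=-4
$t5=(-4)&127=124
$t5=M[124]=-4
$t5=(-4)^19=-17
$t2=124+4=128
$t1=15+2=17
cmp $t1, 17  (cmp 17,17)
blt loop: not taken
halt.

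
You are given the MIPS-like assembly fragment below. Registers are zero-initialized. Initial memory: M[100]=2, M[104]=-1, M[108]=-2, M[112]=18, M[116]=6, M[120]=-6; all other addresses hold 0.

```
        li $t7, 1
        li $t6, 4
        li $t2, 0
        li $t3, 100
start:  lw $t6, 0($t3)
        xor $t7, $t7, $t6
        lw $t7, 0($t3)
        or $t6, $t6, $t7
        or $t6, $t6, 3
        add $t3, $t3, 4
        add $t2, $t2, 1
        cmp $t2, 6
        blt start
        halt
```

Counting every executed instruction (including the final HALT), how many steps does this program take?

$t7=1
$t6=4
$t2=0
$t3=100
$t6=M[100]=2
$t7=1^2=3
$t7=M[100]=2
$t6=2|2=2
$t6=2|3=3
$t3=100+4=104
$t2=0+1=1
cmp $t2, 6  (cmp 1,6)
blt start: taken
$t6=M[104]=-1
$t7=2^(-1)=-3
$t7=M[104]=-1
$t6=(-1)|(-1)=-1
$t6=(-1)|3=-1
$t3=104+4=108
$t2=1+1=2
cmp $t2, 6  (cmp 2,6)
blt start: taken
$t6=M[108]=-2
$t7=(-1)^(-2)=1
$t7=M[108]=-2
$t6=(-2)|(-2)=-2
$t6=(-2)|3=-1
$t3=108+4=112
$t2=2+1=3
cmp $t2, 6  (cmp 3,6)
blt start: taken
$t6=M[112]=18
$t7=(-2)^18=-20
$t7=M[112]=18
$t6=18|18=18
$t6=18|3=19
$t3=112+4=116
$t2=3+1=4
cmp $t2, 6  (cmp 4,6)
blt start: taken
$t6=M[116]=6
$t7=18^6=20
$t7=M[116]=6
$t6=6|6=6
$t6=6|3=7
$t3=116+4=120
$t2=4+1=5
cmp $t2, 6  (cmp 5,6)
blt start: taken
$t6=M[120]=-6
$t7=6^(-6)=-4
$t7=M[120]=-6
$t6=(-6)|(-6)=-6
$t6=(-6)|3=-5
$t3=120+4=124
$t2=5+1=6
cmp $t2, 6  (cmp 6,6)
blt start: not taken
halt.
Total executed instructions: 59.

59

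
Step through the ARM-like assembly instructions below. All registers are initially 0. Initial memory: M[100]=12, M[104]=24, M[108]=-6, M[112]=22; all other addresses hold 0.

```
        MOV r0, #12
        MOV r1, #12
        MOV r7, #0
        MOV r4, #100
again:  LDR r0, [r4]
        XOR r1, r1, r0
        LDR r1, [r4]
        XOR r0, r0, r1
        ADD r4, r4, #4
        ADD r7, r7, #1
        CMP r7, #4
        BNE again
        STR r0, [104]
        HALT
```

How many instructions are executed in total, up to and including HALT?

38

r0=12
r1=12
r7=0
r4=100
r0=M[100]=12
r1=12^12=0
r1=M[100]=12
r0=12^12=0
r4=100+4=104
r7=0+1=1
CMP r7, #4  (cmp 1,4)
BNE again: taken
r0=M[104]=24
r1=12^24=20
r1=M[104]=24
r0=24^24=0
r4=104+4=108
r7=1+1=2
CMP r7, #4  (cmp 2,4)
BNE again: taken
r0=M[108]=-6
r1=24^(-6)=-30
r1=M[108]=-6
r0=(-6)^(-6)=0
r4=108+4=112
r7=2+1=3
CMP r7, #4  (cmp 3,4)
BNE again: taken
r0=M[112]=22
r1=(-6)^22=-20
r1=M[112]=22
r0=22^22=0
r4=112+4=116
r7=3+1=4
CMP r7, #4  (cmp 4,4)
BNE again: not taken
STR r0, [104] → M[104]=0
halt.
Total executed instructions: 38.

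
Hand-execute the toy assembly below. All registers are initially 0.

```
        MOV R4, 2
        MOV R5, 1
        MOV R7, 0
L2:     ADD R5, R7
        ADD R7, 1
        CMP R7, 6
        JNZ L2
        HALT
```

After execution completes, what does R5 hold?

MOV R4, 2 → R4=2
MOV R5, 1 → R5=1
MOV R7, 0 → R7=0
ADD R5, R7 → R5=1+0=1
ADD R7, 1 → R7=0+1=1
CMP R7, 6  (cmp 1,6)
JNZ L2: taken
ADD R5, R7 → R5=1+1=2
ADD R7, 1 → R7=1+1=2
CMP R7, 6  (cmp 2,6)
JNZ L2: taken
ADD R5, R7 → R5=2+2=4
ADD R7, 1 → R7=2+1=3
CMP R7, 6  (cmp 3,6)
JNZ L2: taken
ADD R5, R7 → R5=4+3=7
ADD R7, 1 → R7=3+1=4
CMP R7, 6  (cmp 4,6)
JNZ L2: taken
ADD R5, R7 → R5=7+4=11
ADD R7, 1 → R7=4+1=5
CMP R7, 6  (cmp 5,6)
JNZ L2: taken
ADD R5, R7 → R5=11+5=16
ADD R7, 1 → R7=5+1=6
CMP R7, 6  (cmp 6,6)
JNZ L2: not taken
halt.

16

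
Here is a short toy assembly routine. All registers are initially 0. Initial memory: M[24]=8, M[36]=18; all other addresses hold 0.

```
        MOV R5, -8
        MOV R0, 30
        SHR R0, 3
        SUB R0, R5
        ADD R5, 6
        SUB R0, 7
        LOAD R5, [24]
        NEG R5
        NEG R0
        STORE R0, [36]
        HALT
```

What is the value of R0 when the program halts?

-4

R5=-8
R0=30
R0=30>>3=3
R0=3-(-8)=11
R5=(-8)+6=-2
R0=11-7=4
R5=M[24]=8
R5=-(8)=-8
R0=-(4)=-4
STORE R0, [36] → M[36]=-4
halt.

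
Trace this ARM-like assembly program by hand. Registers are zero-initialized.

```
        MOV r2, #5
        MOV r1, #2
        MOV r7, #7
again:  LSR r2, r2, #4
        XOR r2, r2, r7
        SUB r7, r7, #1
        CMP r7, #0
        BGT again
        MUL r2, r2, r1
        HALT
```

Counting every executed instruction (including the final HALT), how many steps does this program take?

40

MOV r2, #5 → r2=5
MOV r1, #2 → r1=2
MOV r7, #7 → r7=7
LSR r2, r2, #4 → r2=5>>4=0
XOR r2, r2, r7 → r2=0^7=7
SUB r7, r7, #1 → r7=7-1=6
CMP r7, #0  (cmp 6,0)
BGT again: taken
LSR r2, r2, #4 → r2=7>>4=0
XOR r2, r2, r7 → r2=0^6=6
SUB r7, r7, #1 → r7=6-1=5
CMP r7, #0  (cmp 5,0)
BGT again: taken
LSR r2, r2, #4 → r2=6>>4=0
XOR r2, r2, r7 → r2=0^5=5
SUB r7, r7, #1 → r7=5-1=4
CMP r7, #0  (cmp 4,0)
BGT again: taken
LSR r2, r2, #4 → r2=5>>4=0
XOR r2, r2, r7 → r2=0^4=4
SUB r7, r7, #1 → r7=4-1=3
CMP r7, #0  (cmp 3,0)
BGT again: taken
LSR r2, r2, #4 → r2=4>>4=0
XOR r2, r2, r7 → r2=0^3=3
SUB r7, r7, #1 → r7=3-1=2
CMP r7, #0  (cmp 2,0)
BGT again: taken
LSR r2, r2, #4 → r2=3>>4=0
XOR r2, r2, r7 → r2=0^2=2
SUB r7, r7, #1 → r7=2-1=1
CMP r7, #0  (cmp 1,0)
BGT again: taken
LSR r2, r2, #4 → r2=2>>4=0
XOR r2, r2, r7 → r2=0^1=1
SUB r7, r7, #1 → r7=1-1=0
CMP r7, #0  (cmp 0,0)
BGT again: not taken
MUL r2, r2, r1 → r2=1*2=2
halt.
Total executed instructions: 40.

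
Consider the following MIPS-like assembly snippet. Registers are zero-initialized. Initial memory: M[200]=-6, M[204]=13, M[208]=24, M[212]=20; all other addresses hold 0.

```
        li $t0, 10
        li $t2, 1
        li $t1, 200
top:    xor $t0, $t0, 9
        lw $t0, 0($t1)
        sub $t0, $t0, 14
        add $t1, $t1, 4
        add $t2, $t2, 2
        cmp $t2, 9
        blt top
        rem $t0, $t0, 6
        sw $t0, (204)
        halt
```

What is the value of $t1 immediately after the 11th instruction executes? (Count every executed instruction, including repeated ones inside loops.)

204

li $t0, 10 → $t0=10
li $t2, 1 → $t2=1
li $t1, 200 → $t1=200
xor $t0, $t0, 9 → $t0=10^9=3
lw $t0, 0($t1) → $t0=M[200]=-6
sub $t0, $t0, 14 → $t0=(-6)-14=-20
add $t1, $t1, 4 → $t1=200+4=204
add $t2, $t2, 2 → $t2=1+2=3
cmp $t2, 9  (cmp 3,9)
blt top: taken
xor $t0, $t0, 9 → $t0=(-20)^9=-27
After step 11: $t1 = 204.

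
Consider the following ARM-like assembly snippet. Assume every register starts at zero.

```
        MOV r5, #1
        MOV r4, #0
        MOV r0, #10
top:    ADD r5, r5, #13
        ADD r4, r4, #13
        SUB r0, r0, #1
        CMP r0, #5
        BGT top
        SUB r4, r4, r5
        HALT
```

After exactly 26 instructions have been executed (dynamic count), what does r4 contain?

r5=1
r4=0
r0=10
r5=1+13=14
r4=0+13=13
r0=10-1=9
CMP r0, #5  (cmp 9,5)
BGT top: taken
r5=14+13=27
r4=13+13=26
r0=9-1=8
CMP r0, #5  (cmp 8,5)
BGT top: taken
r5=27+13=40
r4=26+13=39
r0=8-1=7
CMP r0, #5  (cmp 7,5)
BGT top: taken
r5=40+13=53
r4=39+13=52
r0=7-1=6
CMP r0, #5  (cmp 6,5)
BGT top: taken
r5=53+13=66
r4=52+13=65
r0=6-1=5
After step 26: r4 = 65.

65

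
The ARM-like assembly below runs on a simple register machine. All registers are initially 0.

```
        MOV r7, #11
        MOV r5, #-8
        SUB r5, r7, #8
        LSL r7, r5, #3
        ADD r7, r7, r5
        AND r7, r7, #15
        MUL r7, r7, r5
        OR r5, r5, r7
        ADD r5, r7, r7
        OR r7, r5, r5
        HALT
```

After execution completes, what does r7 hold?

after MOV r7, #11: r7=11
after MOV r5, #-8: r5=-8
after SUB r5, r7, #8: r5=11-8=3
after LSL r7, r5, #3: r7=3<<3=24
after ADD r7, r7, r5: r7=24+3=27
after AND r7, r7, #15: r7=27&15=11
after MUL r7, r7, r5: r7=11*3=33
after OR r5, r5, r7: r5=3|33=35
after ADD r5, r7, r7: r5=33+33=66
after OR r7, r5, r5: r7=66|66=66
halt.

66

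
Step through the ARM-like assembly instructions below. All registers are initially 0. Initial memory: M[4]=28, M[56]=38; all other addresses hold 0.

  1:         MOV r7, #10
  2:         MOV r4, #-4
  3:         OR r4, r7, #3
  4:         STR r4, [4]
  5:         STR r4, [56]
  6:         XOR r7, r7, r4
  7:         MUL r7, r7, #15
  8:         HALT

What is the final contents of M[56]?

11

MOV r7, #10 → r7=10
MOV r4, #-4 → r4=-4
OR r4, r7, #3 → r4=10|3=11
STR r4, [4] → M[4]=11
STR r4, [56] → M[56]=11
XOR r7, r7, r4 → r7=10^11=1
MUL r7, r7, #15 → r7=1*15=15
halt.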